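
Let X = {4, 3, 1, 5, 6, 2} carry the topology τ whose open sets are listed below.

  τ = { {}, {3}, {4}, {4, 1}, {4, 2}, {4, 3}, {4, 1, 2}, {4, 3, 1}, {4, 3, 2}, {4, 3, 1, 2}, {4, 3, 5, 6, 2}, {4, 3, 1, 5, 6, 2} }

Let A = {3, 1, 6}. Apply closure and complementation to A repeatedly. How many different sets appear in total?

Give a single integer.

complement {4, 5, 2}; its interior {4, 2}; cl(A) = X∖{4, 2} = {3, 1, 5, 6}
With k = closure, c = complement:
  1. A     = {3, 1, 6}
  2. kA    = {3, 1, 5, 6}
  3. cA    = {4, 5, 2}
  4. ckA   = {4, 2}
  5. kcA   = {4, 1, 5, 6, 2}
  6. ckcA  = {3}
  7. kckcA = {3, 5, 6}
  8. ckckcA = {4, 1, 2}
k, c of each give nothing new

8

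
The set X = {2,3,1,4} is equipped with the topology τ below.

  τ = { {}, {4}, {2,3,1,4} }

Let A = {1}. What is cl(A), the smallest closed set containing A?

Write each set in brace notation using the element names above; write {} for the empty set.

complement {2,3,4}; its interior {4}; cl(A) = X∖{4} = {2,3,1}

{2,3,1}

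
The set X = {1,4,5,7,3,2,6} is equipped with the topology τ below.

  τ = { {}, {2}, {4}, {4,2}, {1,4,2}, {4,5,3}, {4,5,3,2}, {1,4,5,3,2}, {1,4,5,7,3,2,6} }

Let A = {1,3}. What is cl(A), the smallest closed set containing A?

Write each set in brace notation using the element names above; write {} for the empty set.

{1,5,7,3,6}

cl via duality: int({4,5,7,2,6}) = {4,2}, so X∖{4,2} = {1,5,7,3,6}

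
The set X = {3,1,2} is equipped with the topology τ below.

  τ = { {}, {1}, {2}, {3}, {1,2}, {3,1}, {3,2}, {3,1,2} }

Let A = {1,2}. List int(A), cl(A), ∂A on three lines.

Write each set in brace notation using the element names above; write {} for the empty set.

int(A) = {1,2}
cl(A)  = {1,2}
∂A     = {}

U open, U⊆A: {}, {2}, {1}, {1,2}. int(A) = ⋃ = {1,2}
X∖A={3}, int(X∖A)={3}, hence cl(A)={1,2}
∂A: remove int from cl → {}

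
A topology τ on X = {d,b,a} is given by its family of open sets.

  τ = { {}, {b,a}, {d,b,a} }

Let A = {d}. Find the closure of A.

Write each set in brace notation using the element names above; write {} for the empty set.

cl via duality: int({b,a}) = {b,a}, so X∖{b,a} = {d}

{d}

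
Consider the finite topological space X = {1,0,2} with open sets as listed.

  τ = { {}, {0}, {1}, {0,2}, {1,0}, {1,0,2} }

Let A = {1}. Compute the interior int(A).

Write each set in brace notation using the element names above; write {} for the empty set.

interior: largest open inside A is {1} (from {}, {1})

{1}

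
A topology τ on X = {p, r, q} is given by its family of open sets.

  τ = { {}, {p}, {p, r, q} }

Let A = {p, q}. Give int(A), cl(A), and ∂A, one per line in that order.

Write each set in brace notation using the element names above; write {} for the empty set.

int(A) = {p}
cl(A)  = {p, r, q}
∂A     = {r, q}

interior: largest open inside A is {p} (from {}, {p})
cl via duality: int({r}) = {}, so X∖{} = {p, r, q}
cl∖int = {r, q}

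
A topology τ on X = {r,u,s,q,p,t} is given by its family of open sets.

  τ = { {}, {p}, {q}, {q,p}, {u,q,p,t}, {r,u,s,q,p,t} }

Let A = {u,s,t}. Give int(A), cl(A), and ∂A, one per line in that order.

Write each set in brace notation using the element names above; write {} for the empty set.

int(A) = {}
cl(A)  = {r,u,s,t}
∂A     = {r,u,s,t}

open subsets of A: {}; so int(A) = {}
closure: X∖int(X∖A) = X∖{q,p} = {r,u,s,t}
∂A = {r,u,s,t} minus {} = {r,u,s,t}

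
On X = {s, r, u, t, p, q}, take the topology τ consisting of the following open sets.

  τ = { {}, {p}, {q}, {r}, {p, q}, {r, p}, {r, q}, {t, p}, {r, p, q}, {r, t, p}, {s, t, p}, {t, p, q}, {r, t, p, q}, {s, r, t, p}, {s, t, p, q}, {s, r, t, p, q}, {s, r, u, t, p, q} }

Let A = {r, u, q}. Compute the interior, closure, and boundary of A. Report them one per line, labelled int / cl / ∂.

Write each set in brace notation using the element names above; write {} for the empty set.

U open, U⊆A: {}, {q}, {r}, {r, q}. int(A) = ⋃ = {r, q}
X∖A={s, t, p}, int(X∖A)={s, t, p}, hence cl(A)={r, u, q}
∂A: remove int from cl → {u}

int(A) = {r, q}
cl(A)  = {r, u, q}
∂A     = {u}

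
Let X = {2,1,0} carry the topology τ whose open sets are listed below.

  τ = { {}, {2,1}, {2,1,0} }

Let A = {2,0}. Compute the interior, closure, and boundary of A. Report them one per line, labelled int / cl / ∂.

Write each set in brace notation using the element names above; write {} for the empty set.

U open, U⊆A: {}. int(A) = ⋃ = {}
X∖A={1}, int(X∖A)={}, hence cl(A)={2,1,0}
∂A: remove int from cl → {2,1,0}

int(A) = {}
cl(A)  = {2,1,0}
∂A     = {2,1,0}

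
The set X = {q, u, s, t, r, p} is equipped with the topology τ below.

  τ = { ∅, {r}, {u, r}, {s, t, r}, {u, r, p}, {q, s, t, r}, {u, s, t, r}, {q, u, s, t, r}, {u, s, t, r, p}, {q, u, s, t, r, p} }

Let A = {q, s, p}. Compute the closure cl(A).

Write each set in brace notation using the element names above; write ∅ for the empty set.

closure: X∖int(X∖A) = X∖{u, r} = {q, s, t, p}

{q, s, t, p}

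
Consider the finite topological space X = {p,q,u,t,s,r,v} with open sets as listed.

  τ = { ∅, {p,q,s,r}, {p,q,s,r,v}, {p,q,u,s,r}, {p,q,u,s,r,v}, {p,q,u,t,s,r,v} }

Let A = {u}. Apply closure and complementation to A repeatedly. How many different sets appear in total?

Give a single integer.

closure: X∖int(X∖A) = X∖{p,q,s,r,v} = {u,t}
Let k=closure and c=complement:
  1. A     = {u}
  2. kA    = {u,t}
  3. cA    = {p,q,t,s,r,v}
  4. ckA   = {p,q,s,r,v}
  5. kcA   = {p,q,u,t,s,r,v}
  6. ckcA  = ∅
— saturated at 6

6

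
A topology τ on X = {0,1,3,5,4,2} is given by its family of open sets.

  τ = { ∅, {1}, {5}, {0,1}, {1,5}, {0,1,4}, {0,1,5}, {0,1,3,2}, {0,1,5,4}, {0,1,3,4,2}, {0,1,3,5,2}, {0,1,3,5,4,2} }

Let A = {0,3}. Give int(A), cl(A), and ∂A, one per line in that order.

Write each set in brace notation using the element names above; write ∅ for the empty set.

interior: largest open inside A is ∅ (from ∅)
cl via duality: int({1,5,4,2}) = {1,5}, so X∖{1,5} = {0,3,4,2}
cl∖int = {0,3,4,2}

int(A) = ∅
cl(A)  = {0,3,4,2}
∂A     = {0,3,4,2}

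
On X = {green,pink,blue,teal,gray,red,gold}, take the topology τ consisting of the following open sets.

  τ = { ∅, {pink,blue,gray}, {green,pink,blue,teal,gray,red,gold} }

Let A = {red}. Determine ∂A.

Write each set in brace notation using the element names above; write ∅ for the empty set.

opens ⊆ A: ∅; union → int = ∅
complement {green,pink,blue,teal,gray,gold}; its interior {pink,blue,gray}; cl(A) = X∖{pink,blue,gray} = {green,teal,red,gold}
boundary = {green,teal,red,gold} ∖ ∅ = {green,teal,red,gold}

{green,teal,red,gold}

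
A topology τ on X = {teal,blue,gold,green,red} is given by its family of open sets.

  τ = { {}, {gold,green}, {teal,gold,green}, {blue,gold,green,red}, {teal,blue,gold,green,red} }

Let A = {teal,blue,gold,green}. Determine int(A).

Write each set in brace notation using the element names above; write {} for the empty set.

U open, U⊆A: {}, {gold,green}, {teal,gold,green}. int(A) = ⋃ = {teal,gold,green}

{teal,gold,green}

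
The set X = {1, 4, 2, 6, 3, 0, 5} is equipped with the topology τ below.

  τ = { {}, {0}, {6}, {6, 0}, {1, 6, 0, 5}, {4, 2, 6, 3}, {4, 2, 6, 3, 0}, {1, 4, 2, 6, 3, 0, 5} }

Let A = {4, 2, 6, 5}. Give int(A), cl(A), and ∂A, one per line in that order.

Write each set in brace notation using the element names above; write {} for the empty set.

int(A) = {6}
cl(A)  = {1, 4, 2, 6, 3, 5}
∂A     = {1, 4, 2, 3, 5}

opens ⊆ A: {}, {6}; union → int = {6}
complement {1, 3, 0}; its interior {0}; cl(A) = X∖{0} = {1, 4, 2, 6, 3, 5}
boundary = {1, 4, 2, 6, 3, 5} ∖ {6} = {1, 4, 2, 3, 5}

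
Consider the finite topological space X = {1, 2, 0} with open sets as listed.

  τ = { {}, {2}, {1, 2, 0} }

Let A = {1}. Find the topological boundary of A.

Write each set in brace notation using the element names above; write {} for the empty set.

opens ⊆ A: {}; union → int = {}
complement {2, 0}; its interior {2}; cl(A) = X∖{2} = {1, 0}
boundary = {1, 0} ∖ {} = {1, 0}

{1, 0}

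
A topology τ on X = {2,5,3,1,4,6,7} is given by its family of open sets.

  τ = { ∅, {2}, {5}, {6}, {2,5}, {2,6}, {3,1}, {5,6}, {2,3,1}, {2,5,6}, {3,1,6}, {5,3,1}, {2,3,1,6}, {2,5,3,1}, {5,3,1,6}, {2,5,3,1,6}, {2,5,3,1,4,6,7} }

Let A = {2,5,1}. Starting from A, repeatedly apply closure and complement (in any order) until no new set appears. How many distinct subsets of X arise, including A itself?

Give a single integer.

cl via duality: int({3,4,6,7}) = {6}, so X∖{6} = {2,5,3,1,4,7}
Write k for closure, c for complement:
  1. A     = {2,5,1}
  2. kA    = {2,5,3,1,4,7}
  3. cA    = {3,4,6,7}
  4. ckA   = {6}
  5. kcA   = {3,1,4,6,7}
  6. kckA  = {4,6,7}
  7. ckcA  = {2,5}
  8. ckckA = {2,5,3,1}
  9. kckcA = {2,5,4,7}
  10. ckckcA = {3,1,6}
applying k or c yields no new set

10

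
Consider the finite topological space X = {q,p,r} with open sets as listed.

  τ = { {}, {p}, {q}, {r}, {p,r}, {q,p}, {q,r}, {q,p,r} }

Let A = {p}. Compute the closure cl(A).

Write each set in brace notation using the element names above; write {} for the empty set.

cl via duality: int({q,r}) = {q,r}, so X∖{q,r} = {p}

{p}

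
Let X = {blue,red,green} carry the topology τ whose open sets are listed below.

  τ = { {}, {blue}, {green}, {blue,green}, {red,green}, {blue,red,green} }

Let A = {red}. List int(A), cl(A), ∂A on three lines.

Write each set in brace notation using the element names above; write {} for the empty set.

int(A) = {}
cl(A)  = {red}
∂A     = {red}

open subsets of A: {}; so int(A) = {}
closure: X∖int(X∖A) = X∖{blue,green} = {red}
∂A = {red} minus {} = {red}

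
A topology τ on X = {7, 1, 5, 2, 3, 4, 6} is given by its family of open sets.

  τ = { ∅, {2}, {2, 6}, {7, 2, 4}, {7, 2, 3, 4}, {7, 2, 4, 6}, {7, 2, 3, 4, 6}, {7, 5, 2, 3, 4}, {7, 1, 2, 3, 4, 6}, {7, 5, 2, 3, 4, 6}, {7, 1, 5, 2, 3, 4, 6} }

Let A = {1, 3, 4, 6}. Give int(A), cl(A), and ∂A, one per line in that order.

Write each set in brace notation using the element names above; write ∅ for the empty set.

int(A) = ∅
cl(A)  = {7, 1, 5, 3, 4, 6}
∂A     = {7, 1, 5, 3, 4, 6}

U open, U⊆A: ∅. int(A) = ⋃ = ∅
X∖A={7, 5, 2}, int(X∖A)={2}, hence cl(A)={7, 1, 5, 3, 4, 6}
∂A: remove int from cl → {7, 1, 5, 3, 4, 6}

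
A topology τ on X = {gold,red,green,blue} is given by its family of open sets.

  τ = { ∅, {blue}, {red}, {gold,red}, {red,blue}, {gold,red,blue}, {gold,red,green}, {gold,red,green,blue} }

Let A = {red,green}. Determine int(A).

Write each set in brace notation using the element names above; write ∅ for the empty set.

{red}

U open, U⊆A: ∅, {red}. int(A) = ⋃ = {red}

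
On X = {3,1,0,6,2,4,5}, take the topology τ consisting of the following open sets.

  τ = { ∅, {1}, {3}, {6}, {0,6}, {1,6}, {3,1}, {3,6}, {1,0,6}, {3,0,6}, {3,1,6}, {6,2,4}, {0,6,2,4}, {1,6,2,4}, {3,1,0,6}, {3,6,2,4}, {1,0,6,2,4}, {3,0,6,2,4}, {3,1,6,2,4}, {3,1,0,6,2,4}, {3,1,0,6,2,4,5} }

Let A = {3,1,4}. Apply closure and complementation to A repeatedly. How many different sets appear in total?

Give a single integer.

8

complement {0,6,2,5}; its interior {0,6}; cl(A) = X∖{0,6} = {3,1,2,4,5}
With k = closure, c = complement:
  1. A     = {3,1,4}
  2. kA    = {3,1,2,4,5}
  3. cA    = {0,6,2,5}
  4. ckA   = {0,6}
  5. kcA   = {0,6,2,4,5}
  6. ckcA  = {3,1}
  7. kckcA = {3,1,5}
  8. ckckcA = {0,6,2,4}
k, c of each give nothing new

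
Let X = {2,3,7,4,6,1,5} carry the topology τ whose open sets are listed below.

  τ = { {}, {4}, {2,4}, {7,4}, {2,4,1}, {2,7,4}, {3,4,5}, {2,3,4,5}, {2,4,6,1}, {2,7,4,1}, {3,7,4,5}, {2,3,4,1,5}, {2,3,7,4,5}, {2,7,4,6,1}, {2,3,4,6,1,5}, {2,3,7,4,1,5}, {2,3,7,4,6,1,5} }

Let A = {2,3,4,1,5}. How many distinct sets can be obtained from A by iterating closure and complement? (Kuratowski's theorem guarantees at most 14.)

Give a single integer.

closure: X∖int(X∖A) = X∖{} = {2,3,7,4,6,1,5}
Let k=closure and c=complement:
  1. A     = {2,3,4,1,5}
  2. kA    = {2,3,7,4,6,1,5}
  3. cA    = {7,6}
  4. ckA   = {}
— saturated at 4

4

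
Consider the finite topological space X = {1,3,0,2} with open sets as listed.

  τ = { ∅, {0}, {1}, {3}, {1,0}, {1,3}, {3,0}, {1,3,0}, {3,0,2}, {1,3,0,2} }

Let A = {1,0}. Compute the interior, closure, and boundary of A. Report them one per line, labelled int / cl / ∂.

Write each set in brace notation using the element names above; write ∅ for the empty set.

int(A) = {1,0}
cl(A)  = {1,0,2}
∂A     = {2}

U open, U⊆A: ∅, {0}, {1}, {1,0}. int(A) = ⋃ = {1,0}
X∖A={3,2}, int(X∖A)={3}, hence cl(A)={1,0,2}
∂A: remove int from cl → {2}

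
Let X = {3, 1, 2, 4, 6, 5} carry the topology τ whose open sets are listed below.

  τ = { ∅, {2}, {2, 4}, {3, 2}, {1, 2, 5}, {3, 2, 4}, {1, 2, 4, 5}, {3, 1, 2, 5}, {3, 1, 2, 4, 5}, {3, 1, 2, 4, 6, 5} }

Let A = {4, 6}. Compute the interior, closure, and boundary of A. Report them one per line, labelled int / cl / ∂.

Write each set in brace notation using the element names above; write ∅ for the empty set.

int(A) = ∅
cl(A)  = {4, 6}
∂A     = {4, 6}

U open, U⊆A: ∅. int(A) = ⋃ = ∅
X∖A={3, 1, 2, 5}, int(X∖A)={3, 1, 2, 5}, hence cl(A)={4, 6}
∂A: remove int from cl → {4, 6}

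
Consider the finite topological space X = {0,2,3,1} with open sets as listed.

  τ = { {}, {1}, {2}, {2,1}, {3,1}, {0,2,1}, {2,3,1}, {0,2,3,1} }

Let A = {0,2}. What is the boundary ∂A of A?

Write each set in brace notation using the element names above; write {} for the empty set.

U open, U⊆A: {}, {2}. int(A) = ⋃ = {2}
X∖A={3,1}, int(X∖A)={3,1}, hence cl(A)={0,2}
∂A: remove int from cl → {0}

{0}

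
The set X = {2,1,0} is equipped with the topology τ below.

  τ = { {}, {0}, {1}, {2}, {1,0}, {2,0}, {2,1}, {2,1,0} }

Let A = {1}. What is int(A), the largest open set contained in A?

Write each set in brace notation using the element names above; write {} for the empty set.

{1}

open subsets of A: {}, {1}; so int(A) = {1}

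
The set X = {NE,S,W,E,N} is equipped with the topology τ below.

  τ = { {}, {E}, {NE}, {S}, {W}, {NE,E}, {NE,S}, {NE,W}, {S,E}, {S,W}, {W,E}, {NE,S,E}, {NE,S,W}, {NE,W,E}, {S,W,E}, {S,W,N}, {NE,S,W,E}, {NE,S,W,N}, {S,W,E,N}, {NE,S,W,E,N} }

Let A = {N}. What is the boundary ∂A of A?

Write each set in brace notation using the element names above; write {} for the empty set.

open subsets of A: {}; so int(A) = {}
closure: X∖int(X∖A) = X∖{NE,S,W,E} = {N}
∂A = {N} minus {} = {N}

{N}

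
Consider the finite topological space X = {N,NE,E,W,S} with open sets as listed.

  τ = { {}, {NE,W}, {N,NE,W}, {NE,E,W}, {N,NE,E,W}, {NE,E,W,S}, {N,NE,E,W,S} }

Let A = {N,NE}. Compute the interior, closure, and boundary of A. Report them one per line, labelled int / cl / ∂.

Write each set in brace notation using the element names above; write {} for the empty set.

int(A) = {}
cl(A)  = {N,NE,E,W,S}
∂A     = {N,NE,E,W,S}

U open, U⊆A: {}. int(A) = ⋃ = {}
X∖A={E,W,S}, int(X∖A)={}, hence cl(A)={N,NE,E,W,S}
∂A: remove int from cl → {N,NE,E,W,S}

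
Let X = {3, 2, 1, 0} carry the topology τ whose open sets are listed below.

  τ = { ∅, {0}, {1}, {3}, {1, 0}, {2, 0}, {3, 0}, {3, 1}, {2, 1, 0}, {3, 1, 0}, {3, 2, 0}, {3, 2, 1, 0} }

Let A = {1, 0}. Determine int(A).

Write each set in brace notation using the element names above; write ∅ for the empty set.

{1, 0}

U open, U⊆A: ∅, {0}, {1}, {1, 0}. int(A) = ⋃ = {1, 0}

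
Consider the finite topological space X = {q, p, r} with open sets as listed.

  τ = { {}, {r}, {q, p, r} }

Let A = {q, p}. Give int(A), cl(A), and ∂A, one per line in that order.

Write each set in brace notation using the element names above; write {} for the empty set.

U open, U⊆A: {}. int(A) = ⋃ = {}
X∖A={r}, int(X∖A)={r}, hence cl(A)={q, p}
∂A: remove int from cl → {q, p}

int(A) = {}
cl(A)  = {q, p}
∂A     = {q, p}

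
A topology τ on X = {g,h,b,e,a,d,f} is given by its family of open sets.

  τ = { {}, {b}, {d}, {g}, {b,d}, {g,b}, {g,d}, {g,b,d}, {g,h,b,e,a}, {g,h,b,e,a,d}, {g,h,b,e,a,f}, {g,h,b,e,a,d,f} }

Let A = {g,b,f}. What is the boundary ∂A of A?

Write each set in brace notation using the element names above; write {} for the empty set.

{h,e,a,f}

U open, U⊆A: {}, {b}, {g}, {g,b}. int(A) = ⋃ = {g,b}
X∖A={h,e,a,d}, int(X∖A)={d}, hence cl(A)={g,h,b,e,a,f}
∂A: remove int from cl → {h,e,a,f}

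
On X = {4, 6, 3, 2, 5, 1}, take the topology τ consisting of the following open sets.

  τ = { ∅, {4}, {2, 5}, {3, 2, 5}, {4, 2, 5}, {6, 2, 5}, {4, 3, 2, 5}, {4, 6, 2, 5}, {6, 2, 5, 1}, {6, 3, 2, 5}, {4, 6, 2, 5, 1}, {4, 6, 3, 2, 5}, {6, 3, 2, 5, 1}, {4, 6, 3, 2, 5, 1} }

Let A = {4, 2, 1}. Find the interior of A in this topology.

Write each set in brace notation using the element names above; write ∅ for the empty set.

{4}

opens ⊆ A: ∅, {4}; union → int = {4}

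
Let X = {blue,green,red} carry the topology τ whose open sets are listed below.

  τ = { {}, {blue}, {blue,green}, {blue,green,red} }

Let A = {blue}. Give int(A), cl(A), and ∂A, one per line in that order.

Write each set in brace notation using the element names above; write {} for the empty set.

int(A) = {blue}
cl(A)  = {blue,green,red}
∂A     = {green,red}

open subsets of A: {}, {blue}; so int(A) = {blue}
closure: X∖int(X∖A) = X∖{} = {blue,green,red}
∂A = {blue,green,red} minus {blue} = {green,red}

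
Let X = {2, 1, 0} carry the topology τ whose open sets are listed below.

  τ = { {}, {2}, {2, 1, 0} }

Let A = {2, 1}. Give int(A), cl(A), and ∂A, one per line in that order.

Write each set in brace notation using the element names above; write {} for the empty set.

int(A) = {2}
cl(A)  = {2, 1, 0}
∂A     = {1, 0}

interior: largest open inside A is {2} (from {}, {2})
cl via duality: int({0}) = {}, so X∖{} = {2, 1, 0}
cl∖int = {1, 0}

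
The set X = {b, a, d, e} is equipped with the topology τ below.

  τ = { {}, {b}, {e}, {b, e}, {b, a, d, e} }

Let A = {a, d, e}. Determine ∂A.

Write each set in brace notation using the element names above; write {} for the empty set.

{a, d}

interior: largest open inside A is {e} (from {}, {e})
cl via duality: int({b}) = {b}, so X∖{b} = {a, d, e}
cl∖int = {a, d}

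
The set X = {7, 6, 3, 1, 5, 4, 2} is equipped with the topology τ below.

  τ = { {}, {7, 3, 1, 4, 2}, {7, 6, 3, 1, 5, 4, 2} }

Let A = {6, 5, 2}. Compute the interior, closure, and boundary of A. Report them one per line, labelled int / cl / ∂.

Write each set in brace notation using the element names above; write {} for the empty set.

open subsets of A: {}; so int(A) = {}
closure: X∖int(X∖A) = X∖{} = {7, 6, 3, 1, 5, 4, 2}
∂A = {7, 6, 3, 1, 5, 4, 2} minus {} = {7, 6, 3, 1, 5, 4, 2}

int(A) = {}
cl(A)  = {7, 6, 3, 1, 5, 4, 2}
∂A     = {7, 6, 3, 1, 5, 4, 2}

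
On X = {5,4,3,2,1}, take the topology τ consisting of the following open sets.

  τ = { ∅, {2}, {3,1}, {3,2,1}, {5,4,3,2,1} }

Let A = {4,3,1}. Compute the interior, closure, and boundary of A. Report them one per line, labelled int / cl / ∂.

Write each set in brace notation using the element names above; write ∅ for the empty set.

int(A) = {3,1}
cl(A)  = {5,4,3,1}
∂A     = {5,4}

U open, U⊆A: ∅, {3,1}. int(A) = ⋃ = {3,1}
X∖A={5,2}, int(X∖A)={2}, hence cl(A)={5,4,3,1}
∂A: remove int from cl → {5,4}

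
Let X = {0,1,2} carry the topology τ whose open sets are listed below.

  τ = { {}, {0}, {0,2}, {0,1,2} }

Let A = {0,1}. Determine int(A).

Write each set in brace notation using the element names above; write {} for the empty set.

open subsets of A: {}, {0}; so int(A) = {0}

{0}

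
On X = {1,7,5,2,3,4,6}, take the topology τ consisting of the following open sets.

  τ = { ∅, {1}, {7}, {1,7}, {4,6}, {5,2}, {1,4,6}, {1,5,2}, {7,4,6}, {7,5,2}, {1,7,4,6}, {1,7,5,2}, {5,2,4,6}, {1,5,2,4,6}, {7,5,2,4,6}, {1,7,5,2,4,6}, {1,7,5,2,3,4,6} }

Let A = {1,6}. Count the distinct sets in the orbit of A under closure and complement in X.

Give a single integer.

closure: X∖int(X∖A) = X∖{7,5,2} = {1,3,4,6}
Let k=closure and c=complement:
  1. A     = {1,6}
  2. kA    = {1,3,4,6}
  3. cA    = {7,5,2,3,4}
  4. ckA   = {7,5,2}
  5. kcA   = {7,5,2,3,4,6}
  6. kckA  = {7,5,2,3}
  7. ckcA  = {1}
  8. ckckA = {1,4,6}
  9. kckcA = {1,3}
  10. ckckcA = {7,5,2,4,6}
— saturated at 10

10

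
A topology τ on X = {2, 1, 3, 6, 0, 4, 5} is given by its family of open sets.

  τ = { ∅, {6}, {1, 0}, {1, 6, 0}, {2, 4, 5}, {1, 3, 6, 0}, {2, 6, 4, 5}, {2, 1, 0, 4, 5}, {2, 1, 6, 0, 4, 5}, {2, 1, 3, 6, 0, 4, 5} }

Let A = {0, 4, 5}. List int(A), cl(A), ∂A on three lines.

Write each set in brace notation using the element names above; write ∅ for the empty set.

int(A) = ∅
cl(A)  = {2, 1, 3, 0, 4, 5}
∂A     = {2, 1, 3, 0, 4, 5}

U open, U⊆A: ∅. int(A) = ⋃ = ∅
X∖A={2, 1, 3, 6}, int(X∖A)={6}, hence cl(A)={2, 1, 3, 0, 4, 5}
∂A: remove int from cl → {2, 1, 3, 0, 4, 5}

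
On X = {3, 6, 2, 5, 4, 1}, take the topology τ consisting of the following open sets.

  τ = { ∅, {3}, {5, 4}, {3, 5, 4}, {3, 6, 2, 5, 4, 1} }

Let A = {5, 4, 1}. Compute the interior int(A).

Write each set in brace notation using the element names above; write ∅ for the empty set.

{5, 4}

U open, U⊆A: ∅, {5, 4}. int(A) = ⋃ = {5, 4}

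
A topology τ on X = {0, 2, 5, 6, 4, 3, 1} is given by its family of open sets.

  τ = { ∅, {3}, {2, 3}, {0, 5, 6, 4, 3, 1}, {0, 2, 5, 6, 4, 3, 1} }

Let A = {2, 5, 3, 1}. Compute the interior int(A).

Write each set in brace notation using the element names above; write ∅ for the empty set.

{2, 3}

opens ⊆ A: ∅, {3}, {2, 3}; union → int = {2, 3}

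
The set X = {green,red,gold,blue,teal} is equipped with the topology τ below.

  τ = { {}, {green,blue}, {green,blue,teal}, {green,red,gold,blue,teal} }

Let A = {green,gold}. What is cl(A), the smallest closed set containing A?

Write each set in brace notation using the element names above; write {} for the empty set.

{green,red,gold,blue,teal}

closure: X∖int(X∖A) = X∖{} = {green,red,gold,blue,teal}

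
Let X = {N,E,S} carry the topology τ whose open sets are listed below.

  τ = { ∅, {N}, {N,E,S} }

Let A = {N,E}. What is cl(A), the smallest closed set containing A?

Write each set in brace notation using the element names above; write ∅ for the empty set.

{N,E,S}

cl via duality: int({S}) = ∅, so X∖∅ = {N,E,S}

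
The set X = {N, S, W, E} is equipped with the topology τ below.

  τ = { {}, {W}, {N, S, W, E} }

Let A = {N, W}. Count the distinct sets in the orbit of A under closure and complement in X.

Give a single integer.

closure: X∖int(X∖A) = X∖{} = {N, S, W, E}
Let k=closure and c=complement:
  1. A     = {N, W}
  2. kA    = {N, S, W, E}
  3. cA    = {S, E}
  4. ckA   = {}
  5. kcA   = {N, S, E}
  6. ckcA  = {W}
— saturated at 6

6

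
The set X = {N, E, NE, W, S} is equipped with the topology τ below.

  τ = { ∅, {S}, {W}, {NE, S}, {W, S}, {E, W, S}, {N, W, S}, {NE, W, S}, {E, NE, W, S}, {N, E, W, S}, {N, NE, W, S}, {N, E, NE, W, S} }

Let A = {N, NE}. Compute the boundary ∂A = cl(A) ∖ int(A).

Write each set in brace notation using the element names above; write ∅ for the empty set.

interior: largest open inside A is ∅ (from ∅)
cl via duality: int({E, W, S}) = {E, W, S}, so X∖{E, W, S} = {N, NE}
cl∖int = {N, NE}

{N, NE}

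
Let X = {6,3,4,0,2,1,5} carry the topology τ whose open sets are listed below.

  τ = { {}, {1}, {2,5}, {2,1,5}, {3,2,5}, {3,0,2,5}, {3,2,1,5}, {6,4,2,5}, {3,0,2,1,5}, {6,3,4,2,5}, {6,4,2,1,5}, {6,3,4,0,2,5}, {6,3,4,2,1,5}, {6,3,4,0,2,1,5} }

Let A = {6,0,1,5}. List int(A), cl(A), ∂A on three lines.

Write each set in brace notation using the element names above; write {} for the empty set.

U open, U⊆A: {}, {1}. int(A) = ⋃ = {1}
X∖A={3,4,2}, int(X∖A)={}, hence cl(A)={6,3,4,0,2,1,5}
∂A: remove int from cl → {6,3,4,0,2,5}

int(A) = {1}
cl(A)  = {6,3,4,0,2,1,5}
∂A     = {6,3,4,0,2,5}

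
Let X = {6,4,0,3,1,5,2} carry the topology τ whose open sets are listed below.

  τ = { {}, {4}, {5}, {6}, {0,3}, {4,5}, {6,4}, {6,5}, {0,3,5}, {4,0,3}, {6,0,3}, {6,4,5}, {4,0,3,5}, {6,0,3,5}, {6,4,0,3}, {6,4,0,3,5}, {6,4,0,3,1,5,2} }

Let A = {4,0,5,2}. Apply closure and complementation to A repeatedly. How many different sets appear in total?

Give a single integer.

10

X∖A={6,3,1}, int(X∖A)={6}, hence cl(A)={4,0,3,1,5,2}
Orbit (k=closure, c=complement):
  1. A     = {4,0,5,2}
  2. kA    = {4,0,3,1,5,2}
  3. cA    = {6,3,1}
  4. ckA   = {6}
  5. kcA   = {6,0,3,1,2}
  6. kckA  = {6,1,2}
  7. ckcA  = {4,5}
  8. ckckA = {4,0,3,5}
  9. kckcA = {4,1,5,2}
  10. ckckcA = {6,0,3}
(closed under both — stop)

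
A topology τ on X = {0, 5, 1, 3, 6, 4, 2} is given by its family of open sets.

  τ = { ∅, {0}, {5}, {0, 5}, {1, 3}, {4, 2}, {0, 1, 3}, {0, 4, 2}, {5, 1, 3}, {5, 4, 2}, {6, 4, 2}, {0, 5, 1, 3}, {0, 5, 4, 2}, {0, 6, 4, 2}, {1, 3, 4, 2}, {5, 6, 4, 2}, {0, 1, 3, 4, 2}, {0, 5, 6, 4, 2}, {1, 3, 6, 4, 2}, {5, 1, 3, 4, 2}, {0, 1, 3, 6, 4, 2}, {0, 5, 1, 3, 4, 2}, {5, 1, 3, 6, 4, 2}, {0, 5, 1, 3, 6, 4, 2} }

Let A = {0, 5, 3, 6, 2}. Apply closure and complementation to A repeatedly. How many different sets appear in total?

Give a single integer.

6

cl via duality: int({1, 4}) = ∅, so X∖∅ = {0, 5, 1, 3, 6, 4, 2}
Write k for closure, c for complement:
  1. A     = {0, 5, 3, 6, 2}
  2. kA    = {0, 5, 1, 3, 6, 4, 2}
  3. cA    = {1, 4}
  4. ckA   = ∅
  5. kcA   = {1, 3, 6, 4, 2}
  6. ckcA  = {0, 5}
applying k or c yields no new set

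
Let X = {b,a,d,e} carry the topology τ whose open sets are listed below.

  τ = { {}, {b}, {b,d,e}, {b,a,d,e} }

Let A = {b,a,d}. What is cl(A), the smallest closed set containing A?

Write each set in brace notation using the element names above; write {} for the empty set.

{b,a,d,e}

X∖A={e}, int(X∖A)={}, hence cl(A)={b,a,d,e}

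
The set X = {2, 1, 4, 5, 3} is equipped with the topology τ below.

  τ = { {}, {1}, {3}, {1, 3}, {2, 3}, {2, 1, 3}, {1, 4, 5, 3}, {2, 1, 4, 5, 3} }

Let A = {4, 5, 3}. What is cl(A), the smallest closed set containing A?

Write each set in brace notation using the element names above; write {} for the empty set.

closure: X∖int(X∖A) = X∖{1} = {2, 4, 5, 3}

{2, 4, 5, 3}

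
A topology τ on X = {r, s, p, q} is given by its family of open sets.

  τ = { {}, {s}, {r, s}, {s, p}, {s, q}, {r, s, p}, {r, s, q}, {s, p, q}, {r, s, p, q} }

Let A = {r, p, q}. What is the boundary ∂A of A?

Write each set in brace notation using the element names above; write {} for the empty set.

{r, p, q}

opens ⊆ A: {}; union → int = {}
complement {s}; its interior {s}; cl(A) = X∖{s} = {r, p, q}
boundary = {r, p, q} ∖ {} = {r, p, q}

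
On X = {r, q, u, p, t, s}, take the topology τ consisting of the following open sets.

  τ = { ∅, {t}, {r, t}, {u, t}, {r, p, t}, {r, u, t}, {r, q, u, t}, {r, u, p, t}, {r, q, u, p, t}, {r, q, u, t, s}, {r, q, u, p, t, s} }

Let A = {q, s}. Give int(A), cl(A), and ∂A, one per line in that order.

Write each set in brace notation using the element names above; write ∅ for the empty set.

open subsets of A: ∅; so int(A) = ∅
closure: X∖int(X∖A) = X∖{r, u, p, t} = {q, s}
∂A = {q, s} minus ∅ = {q, s}

int(A) = ∅
cl(A)  = {q, s}
∂A     = {q, s}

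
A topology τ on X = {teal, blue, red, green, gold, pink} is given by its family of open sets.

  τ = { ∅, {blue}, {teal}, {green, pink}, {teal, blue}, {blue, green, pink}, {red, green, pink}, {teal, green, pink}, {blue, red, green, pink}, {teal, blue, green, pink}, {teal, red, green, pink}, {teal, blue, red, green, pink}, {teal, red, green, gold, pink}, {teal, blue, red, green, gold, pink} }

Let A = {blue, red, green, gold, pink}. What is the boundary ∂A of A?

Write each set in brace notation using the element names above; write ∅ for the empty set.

open subsets of A: ∅, {blue}, {green, pink}, {blue, green, pink}, {red, green, pink}, {blue, red, green, pink}; so int(A) = {blue, red, green, pink}
closure: X∖int(X∖A) = X∖{teal} = {blue, red, green, gold, pink}
∂A = {blue, red, green, gold, pink} minus {blue, red, green, pink} = {gold}

{gold}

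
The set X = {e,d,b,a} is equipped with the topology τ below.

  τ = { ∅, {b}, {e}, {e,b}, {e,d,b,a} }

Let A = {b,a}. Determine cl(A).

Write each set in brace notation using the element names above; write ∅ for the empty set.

{d,b,a}

cl via duality: int({e,d}) = {e}, so X∖{e} = {d,b,a}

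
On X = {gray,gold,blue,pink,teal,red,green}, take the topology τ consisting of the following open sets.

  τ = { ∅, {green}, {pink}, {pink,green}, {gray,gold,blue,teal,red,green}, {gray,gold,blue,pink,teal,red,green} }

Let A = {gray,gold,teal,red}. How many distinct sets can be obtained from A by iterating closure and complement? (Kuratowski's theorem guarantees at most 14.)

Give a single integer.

closure: X∖int(X∖A) = X∖{pink,green} = {gray,gold,blue,teal,red}
Let k=closure and c=complement:
  1. A     = {gray,gold,teal,red}
  2. kA    = {gray,gold,blue,teal,red}
  3. cA    = {blue,pink,green}
  4. ckA   = {pink,green}
  5. kcA   = {gray,gold,blue,pink,teal,red,green}
  6. ckcA  = ∅
— saturated at 6

6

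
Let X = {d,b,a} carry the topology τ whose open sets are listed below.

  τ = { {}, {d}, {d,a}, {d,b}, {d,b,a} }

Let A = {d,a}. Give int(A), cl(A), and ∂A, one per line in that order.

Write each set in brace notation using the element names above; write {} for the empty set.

int(A) = {d,a}
cl(A)  = {d,b,a}
∂A     = {b}

interior: largest open inside A is {d,a} (from {}, {d}, {d,a})
cl via duality: int({b}) = {}, so X∖{} = {d,b,a}
cl∖int = {b}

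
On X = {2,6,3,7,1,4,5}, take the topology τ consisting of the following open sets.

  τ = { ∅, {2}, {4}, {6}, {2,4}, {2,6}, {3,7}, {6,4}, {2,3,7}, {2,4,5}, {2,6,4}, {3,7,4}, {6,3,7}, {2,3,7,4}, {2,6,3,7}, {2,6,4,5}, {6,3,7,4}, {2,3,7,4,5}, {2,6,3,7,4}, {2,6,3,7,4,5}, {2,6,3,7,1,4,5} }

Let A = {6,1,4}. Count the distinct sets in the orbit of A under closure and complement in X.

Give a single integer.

6

complement {2,3,7,5}; its interior {2,3,7}; cl(A) = X∖{2,3,7} = {6,1,4,5}
With k = closure, c = complement:
  1. A     = {6,1,4}
  2. kA    = {6,1,4,5}
  3. cA    = {2,3,7,5}
  4. ckA   = {2,3,7}
  5. kcA   = {2,3,7,1,5}
  6. ckcA  = {6,4}
k, c of each give nothing new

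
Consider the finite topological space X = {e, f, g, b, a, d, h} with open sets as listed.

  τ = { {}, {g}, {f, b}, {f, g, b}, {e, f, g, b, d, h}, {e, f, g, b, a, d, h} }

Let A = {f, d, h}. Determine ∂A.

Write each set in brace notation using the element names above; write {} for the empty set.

open subsets of A: {}; so int(A) = {}
closure: X∖int(X∖A) = X∖{g} = {e, f, b, a, d, h}
∂A = {e, f, b, a, d, h} minus {} = {e, f, b, a, d, h}

{e, f, b, a, d, h}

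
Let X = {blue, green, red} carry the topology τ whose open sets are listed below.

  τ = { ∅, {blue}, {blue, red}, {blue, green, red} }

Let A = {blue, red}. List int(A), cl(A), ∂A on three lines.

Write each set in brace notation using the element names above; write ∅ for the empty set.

int(A) = {blue, red}
cl(A)  = {blue, green, red}
∂A     = {green}

U open, U⊆A: ∅, {blue}, {blue, red}. int(A) = ⋃ = {blue, red}
X∖A={green}, int(X∖A)=∅, hence cl(A)={blue, green, red}
∂A: remove int from cl → {green}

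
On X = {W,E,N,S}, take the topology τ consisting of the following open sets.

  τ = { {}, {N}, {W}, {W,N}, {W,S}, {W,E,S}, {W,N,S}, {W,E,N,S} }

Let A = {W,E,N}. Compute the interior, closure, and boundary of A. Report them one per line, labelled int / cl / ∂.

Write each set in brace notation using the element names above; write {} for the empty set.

U open, U⊆A: {}, {N}, {W}, {W,N}. int(A) = ⋃ = {W,N}
X∖A={S}, int(X∖A)={}, hence cl(A)={W,E,N,S}
∂A: remove int from cl → {E,S}

int(A) = {W,N}
cl(A)  = {W,E,N,S}
∂A     = {E,S}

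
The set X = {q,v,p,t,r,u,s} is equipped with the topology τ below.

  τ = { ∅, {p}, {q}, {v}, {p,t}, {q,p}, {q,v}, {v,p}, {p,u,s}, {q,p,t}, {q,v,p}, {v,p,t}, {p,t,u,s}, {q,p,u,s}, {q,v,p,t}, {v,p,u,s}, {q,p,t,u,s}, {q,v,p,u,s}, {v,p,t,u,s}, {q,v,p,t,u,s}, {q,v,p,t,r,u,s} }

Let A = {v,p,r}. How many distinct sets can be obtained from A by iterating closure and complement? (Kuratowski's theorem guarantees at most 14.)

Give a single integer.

closure: X∖int(X∖A) = X∖{q} = {v,p,t,r,u,s}
Let k=closure and c=complement:
  1. A     = {v,p,r}
  2. kA    = {v,p,t,r,u,s}
  3. cA    = {q,t,u,s}
  4. ckA   = {q}
  5. kcA   = {q,t,r,u,s}
  6. kckA  = {q,r}
  7. ckcA  = {v,p}
  8. ckckA = {v,p,t,u,s}
— saturated at 8

8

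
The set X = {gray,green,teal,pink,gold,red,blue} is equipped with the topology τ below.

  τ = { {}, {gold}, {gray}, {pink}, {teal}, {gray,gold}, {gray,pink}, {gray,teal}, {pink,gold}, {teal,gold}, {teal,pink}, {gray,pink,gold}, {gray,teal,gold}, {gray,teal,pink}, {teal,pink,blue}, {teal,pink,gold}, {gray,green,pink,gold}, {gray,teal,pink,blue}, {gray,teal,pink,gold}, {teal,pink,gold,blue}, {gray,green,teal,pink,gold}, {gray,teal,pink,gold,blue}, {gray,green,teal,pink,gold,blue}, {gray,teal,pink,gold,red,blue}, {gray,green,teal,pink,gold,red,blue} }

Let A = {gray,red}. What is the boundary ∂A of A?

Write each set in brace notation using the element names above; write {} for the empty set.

{green,red}

U open, U⊆A: {}, {gray}. int(A) = ⋃ = {gray}
X∖A={green,teal,pink,gold,blue}, int(X∖A)={teal,pink,gold,blue}, hence cl(A)={gray,green,red}
∂A: remove int from cl → {green,red}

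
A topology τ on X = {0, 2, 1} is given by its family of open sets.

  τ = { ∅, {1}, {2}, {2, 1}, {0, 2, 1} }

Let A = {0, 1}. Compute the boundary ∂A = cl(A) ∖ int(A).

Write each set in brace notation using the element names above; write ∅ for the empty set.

opens ⊆ A: ∅, {1}; union → int = {1}
complement {2}; its interior {2}; cl(A) = X∖{2} = {0, 1}
boundary = {0, 1} ∖ {1} = {0}

{0}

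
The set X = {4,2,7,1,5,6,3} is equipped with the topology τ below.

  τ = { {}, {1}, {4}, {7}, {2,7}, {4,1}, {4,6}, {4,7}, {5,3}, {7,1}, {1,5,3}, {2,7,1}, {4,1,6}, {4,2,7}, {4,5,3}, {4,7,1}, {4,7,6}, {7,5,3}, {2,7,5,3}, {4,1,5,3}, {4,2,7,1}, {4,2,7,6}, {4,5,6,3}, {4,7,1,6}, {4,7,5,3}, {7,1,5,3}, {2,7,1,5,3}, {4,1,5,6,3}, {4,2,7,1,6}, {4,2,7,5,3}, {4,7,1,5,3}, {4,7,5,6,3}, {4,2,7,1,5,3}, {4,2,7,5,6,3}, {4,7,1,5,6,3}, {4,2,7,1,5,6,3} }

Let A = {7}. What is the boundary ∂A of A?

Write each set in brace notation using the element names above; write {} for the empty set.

{2}

opens ⊆ A: {}, {7}; union → int = {7}
complement {4,2,1,5,6,3}; its interior {4,1,5,6,3}; cl(A) = X∖{4,1,5,6,3} = {2,7}
boundary = {2,7} ∖ {7} = {2}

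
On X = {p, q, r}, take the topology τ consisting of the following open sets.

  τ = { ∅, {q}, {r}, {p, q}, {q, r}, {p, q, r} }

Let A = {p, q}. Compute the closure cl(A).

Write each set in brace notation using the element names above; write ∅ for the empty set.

complement {r}; its interior {r}; cl(A) = X∖{r} = {p, q}

{p, q}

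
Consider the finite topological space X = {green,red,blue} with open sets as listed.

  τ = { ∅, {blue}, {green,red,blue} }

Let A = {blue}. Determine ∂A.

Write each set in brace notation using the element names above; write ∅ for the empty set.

{green,red}

opens ⊆ A: ∅, {blue}; union → int = {blue}
complement {green,red}; its interior ∅; cl(A) = X∖∅ = {green,red,blue}
boundary = {green,red,blue} ∖ {blue} = {green,red}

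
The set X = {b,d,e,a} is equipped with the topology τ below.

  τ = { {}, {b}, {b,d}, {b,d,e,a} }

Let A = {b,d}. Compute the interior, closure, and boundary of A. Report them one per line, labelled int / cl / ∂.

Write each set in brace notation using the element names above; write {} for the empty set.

interior: largest open inside A is {b,d} (from {}, {b}, {b,d})
cl via duality: int({e,a}) = {}, so X∖{} = {b,d,e,a}
cl∖int = {e,a}

int(A) = {b,d}
cl(A)  = {b,d,e,a}
∂A     = {e,a}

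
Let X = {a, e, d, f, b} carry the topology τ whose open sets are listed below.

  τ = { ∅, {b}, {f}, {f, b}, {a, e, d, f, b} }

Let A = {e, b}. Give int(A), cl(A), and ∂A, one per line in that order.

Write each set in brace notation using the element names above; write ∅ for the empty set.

U open, U⊆A: ∅, {b}. int(A) = ⋃ = {b}
X∖A={a, d, f}, int(X∖A)={f}, hence cl(A)={a, e, d, b}
∂A: remove int from cl → {a, e, d}

int(A) = {b}
cl(A)  = {a, e, d, b}
∂A     = {a, e, d}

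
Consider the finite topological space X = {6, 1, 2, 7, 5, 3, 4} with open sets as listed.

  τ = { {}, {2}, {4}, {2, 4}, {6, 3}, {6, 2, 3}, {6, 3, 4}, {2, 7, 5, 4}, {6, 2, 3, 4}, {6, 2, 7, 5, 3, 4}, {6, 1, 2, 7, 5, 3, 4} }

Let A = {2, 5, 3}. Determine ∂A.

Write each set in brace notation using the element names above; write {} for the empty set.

{6, 1, 7, 5, 3}

open subsets of A: {}, {2}; so int(A) = {2}
closure: X∖int(X∖A) = X∖{4} = {6, 1, 2, 7, 5, 3}
∂A = {6, 1, 2, 7, 5, 3} minus {2} = {6, 1, 7, 5, 3}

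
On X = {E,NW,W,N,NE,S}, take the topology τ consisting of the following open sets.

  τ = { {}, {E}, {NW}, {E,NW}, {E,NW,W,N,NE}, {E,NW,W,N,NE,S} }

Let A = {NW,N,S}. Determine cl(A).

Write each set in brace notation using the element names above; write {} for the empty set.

{NW,W,N,NE,S}

complement {E,W,NE}; its interior {E}; cl(A) = X∖{E} = {NW,W,N,NE,S}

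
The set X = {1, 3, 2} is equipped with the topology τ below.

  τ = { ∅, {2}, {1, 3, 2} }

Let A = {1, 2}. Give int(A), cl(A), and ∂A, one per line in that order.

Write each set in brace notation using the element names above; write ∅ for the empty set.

int(A) = {2}
cl(A)  = {1, 3, 2}
∂A     = {1, 3}

U open, U⊆A: ∅, {2}. int(A) = ⋃ = {2}
X∖A={3}, int(X∖A)=∅, hence cl(A)={1, 3, 2}
∂A: remove int from cl → {1, 3}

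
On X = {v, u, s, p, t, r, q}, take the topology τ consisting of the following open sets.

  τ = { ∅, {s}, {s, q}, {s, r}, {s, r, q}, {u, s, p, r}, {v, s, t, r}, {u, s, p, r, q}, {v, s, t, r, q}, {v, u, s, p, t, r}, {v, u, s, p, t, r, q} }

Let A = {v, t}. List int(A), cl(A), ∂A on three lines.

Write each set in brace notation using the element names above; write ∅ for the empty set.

opens ⊆ A: ∅; union → int = ∅
complement {u, s, p, r, q}; its interior {u, s, p, r, q}; cl(A) = X∖{u, s, p, r, q} = {v, t}
boundary = {v, t} ∖ ∅ = {v, t}

int(A) = ∅
cl(A)  = {v, t}
∂A     = {v, t}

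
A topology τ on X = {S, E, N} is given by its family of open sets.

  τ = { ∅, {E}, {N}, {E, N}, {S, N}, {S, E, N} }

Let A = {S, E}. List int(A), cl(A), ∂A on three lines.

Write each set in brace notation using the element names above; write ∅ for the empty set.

open subsets of A: ∅, {E}; so int(A) = {E}
closure: X∖int(X∖A) = X∖{N} = {S, E}
∂A = {S, E} minus {E} = {S}

int(A) = {E}
cl(A)  = {S, E}
∂A     = {S}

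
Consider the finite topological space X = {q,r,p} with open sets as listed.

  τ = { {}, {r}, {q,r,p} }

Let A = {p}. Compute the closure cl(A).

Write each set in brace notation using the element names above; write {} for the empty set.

{q,p}

complement {q,r}; its interior {r}; cl(A) = X∖{r} = {q,p}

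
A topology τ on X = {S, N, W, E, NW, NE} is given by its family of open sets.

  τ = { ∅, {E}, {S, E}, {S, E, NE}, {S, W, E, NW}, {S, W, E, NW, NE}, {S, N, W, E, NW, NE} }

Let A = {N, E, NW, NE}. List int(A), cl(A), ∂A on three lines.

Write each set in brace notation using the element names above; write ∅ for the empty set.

int(A) = {E}
cl(A)  = {S, N, W, E, NW, NE}
∂A     = {S, N, W, NW, NE}

opens ⊆ A: ∅, {E}; union → int = {E}
complement {S, W}; its interior ∅; cl(A) = X∖∅ = {S, N, W, E, NW, NE}
boundary = {S, N, W, E, NW, NE} ∖ {E} = {S, N, W, NW, NE}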